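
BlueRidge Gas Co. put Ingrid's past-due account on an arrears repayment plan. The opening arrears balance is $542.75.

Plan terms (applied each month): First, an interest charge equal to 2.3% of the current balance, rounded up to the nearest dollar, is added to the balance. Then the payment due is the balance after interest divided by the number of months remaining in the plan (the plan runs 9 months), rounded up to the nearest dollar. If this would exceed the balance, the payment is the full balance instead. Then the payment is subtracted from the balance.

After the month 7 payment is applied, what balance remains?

Month 1: opening $542.75; interest $13.00 → $555.75; payment $62.00; balance $493.75
Month 2: opening $493.75; interest $12.00 → $505.75; payment $64.00; balance $441.75
Month 3: opening $441.75; interest $11.00 → $452.75; payment $65.00; balance $387.75
Month 4: opening $387.75; interest $9.00 → $396.75; payment $67.00; balance $329.75
Month 5: opening $329.75; interest $8.00 → $337.75; payment $68.00; balance $269.75
Month 6: opening $269.75; interest $7.00 → $276.75; payment $70.00; balance $206.75
Month 7: opening $206.75; interest $5.00 → $211.75; payment $71.00; balance $140.75

$140.75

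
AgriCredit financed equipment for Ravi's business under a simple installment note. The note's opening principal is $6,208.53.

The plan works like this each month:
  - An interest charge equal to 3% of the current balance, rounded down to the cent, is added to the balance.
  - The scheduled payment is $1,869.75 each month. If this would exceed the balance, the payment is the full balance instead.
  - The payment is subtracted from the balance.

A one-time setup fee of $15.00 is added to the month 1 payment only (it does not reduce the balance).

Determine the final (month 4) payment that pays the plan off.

$1,035.16

Month 1: $6,208.53 +$186.25 interest = $6,394.78; pay $1,869.75 (+ $15.00 fee) → $4,525.03
Month 2: $4,525.03 +$135.75 interest = $4,660.78; pay $1,869.75 → $2,791.03
Month 3: $2,791.03 +$83.73 interest = $2,874.76; pay $1,869.75 → $1,005.01
Month 4: $1,005.01 +$30.15 interest = $1,035.16; pay $1,035.16 → $0.00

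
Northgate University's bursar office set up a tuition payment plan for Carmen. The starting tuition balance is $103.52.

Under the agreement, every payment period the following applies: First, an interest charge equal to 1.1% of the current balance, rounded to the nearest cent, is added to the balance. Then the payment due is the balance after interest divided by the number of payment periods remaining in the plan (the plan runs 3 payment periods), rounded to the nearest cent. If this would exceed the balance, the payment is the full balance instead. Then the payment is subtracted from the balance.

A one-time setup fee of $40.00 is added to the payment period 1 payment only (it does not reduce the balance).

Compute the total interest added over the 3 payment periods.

Payment period 1: opening $103.52; interest $1.14 → $104.66; payment $34.89 (+ $40.00 fee); balance $69.77
Payment period 2: opening $69.77; interest $0.77 → $70.54; payment $35.27; balance $35.27
Payment period 3: opening $35.27; interest $0.39 → $35.66; payment $35.66; balance $0.00
Total interest: $1.14 + $0.77 + $0.39 = $2.30

$2.30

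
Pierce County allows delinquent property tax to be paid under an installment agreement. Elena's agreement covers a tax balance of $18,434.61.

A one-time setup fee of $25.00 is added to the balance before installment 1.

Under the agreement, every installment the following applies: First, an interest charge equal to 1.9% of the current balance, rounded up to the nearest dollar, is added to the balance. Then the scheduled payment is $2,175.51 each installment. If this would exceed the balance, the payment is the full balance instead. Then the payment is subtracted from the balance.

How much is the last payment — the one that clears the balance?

Installment 1: opening $18,459.61; interest $351.00 → $18,810.61; payment $2,175.51; balance $16,635.10
Installment 2: opening $16,635.10; interest $317.00 → $16,952.10; payment $2,175.51; balance $14,776.59
Installment 3: opening $14,776.59; interest $281.00 → $15,057.59; payment $2,175.51; balance $12,882.08
Installment 4: opening $12,882.08; interest $245.00 → $13,127.08; payment $2,175.51; balance $10,951.57
Installment 5: opening $10,951.57; interest $209.00 → $11,160.57; payment $2,175.51; balance $8,985.06
Installment 6: opening $8,985.06; interest $171.00 → $9,156.06; payment $2,175.51; balance $6,980.55
Installment 7: opening $6,980.55; interest $133.00 → $7,113.55; payment $2,175.51; balance $4,938.04
Installment 8: opening $4,938.04; interest $94.00 → $5,032.04; payment $2,175.51; balance $2,856.53
Installment 9: opening $2,856.53; interest $55.00 → $2,911.53; payment $2,175.51; balance $736.02
Installment 10: opening $736.02; interest $14.00 → $750.02; payment $750.02; balance $0.00

$750.02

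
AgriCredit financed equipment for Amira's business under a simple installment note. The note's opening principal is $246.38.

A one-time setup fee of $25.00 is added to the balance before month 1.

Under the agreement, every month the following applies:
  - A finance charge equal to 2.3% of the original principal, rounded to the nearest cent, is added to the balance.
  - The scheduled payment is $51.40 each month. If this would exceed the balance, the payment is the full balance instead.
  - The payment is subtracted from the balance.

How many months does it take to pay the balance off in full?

Month 1: opening $271.38; interest $5.67 → $277.05; payment $51.40; balance $225.65
Month 2: opening $225.65; interest $5.67 → $231.32; payment $51.40; balance $179.92
Month 3: opening $179.92; interest $5.67 → $185.59; payment $51.40; balance $134.19
Month 4: opening $134.19; interest $5.67 → $139.86; payment $51.40; balance $88.46
Month 5: opening $88.46; interest $5.67 → $94.13; payment $51.40; balance $42.73
Month 6: opening $42.73; interest $5.67 → $48.40; payment $48.40; balance $0.00
Balance reaches $0.00 in month 6.

6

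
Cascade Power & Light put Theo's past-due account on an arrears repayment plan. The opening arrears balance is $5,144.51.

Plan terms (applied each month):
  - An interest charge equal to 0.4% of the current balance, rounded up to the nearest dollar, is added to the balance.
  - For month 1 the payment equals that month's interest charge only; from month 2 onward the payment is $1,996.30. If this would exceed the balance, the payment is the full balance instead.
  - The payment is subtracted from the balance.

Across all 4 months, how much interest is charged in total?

$60.00

Month 1: opening $5,144.51; interest $21.00 → $5,165.51; payment $21.00; balance $5,144.51
Month 2: opening $5,144.51; interest $21.00 → $5,165.51; payment $1,996.30; balance $3,169.21
Month 3: opening $3,169.21; interest $13.00 → $3,182.21; payment $1,996.30; balance $1,185.91
Month 4: opening $1,185.91; interest $5.00 → $1,190.91; payment $1,190.91; balance $0.00
Total interest: $21.00 + $21.00 + $13.00 + $5.00 = $60.00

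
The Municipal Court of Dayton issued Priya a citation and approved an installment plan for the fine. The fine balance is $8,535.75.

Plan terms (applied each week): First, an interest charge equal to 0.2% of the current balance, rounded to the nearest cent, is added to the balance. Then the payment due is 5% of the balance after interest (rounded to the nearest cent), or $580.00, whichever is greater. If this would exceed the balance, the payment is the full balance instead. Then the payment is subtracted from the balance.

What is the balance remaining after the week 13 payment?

Week 1: $8,535.75 +$17.07 interest = $8,552.82; pay $580.00 → $7,972.82
Week 2: $7,972.82 +$15.95 interest = $7,988.77; pay $580.00 → $7,408.77
Week 3: $7,408.77 +$14.82 interest = $7,423.59; pay $580.00 → $6,843.59
Week 4: $6,843.59 +$13.69 interest = $6,857.28; pay $580.00 → $6,277.28
Week 5: $6,277.28 +$12.55 interest = $6,289.83; pay $580.00 → $5,709.83
Week 6: $5,709.83 +$11.42 interest = $5,721.25; pay $580.00 → $5,141.25
Week 7: $5,141.25 +$10.28 interest = $5,151.53; pay $580.00 → $4,571.53
Week 8: $4,571.53 +$9.14 interest = $4,580.67; pay $580.00 → $4,000.67
Week 9: $4,000.67 +$8.00 interest = $4,008.67; pay $580.00 → $3,428.67
Week 10: $3,428.67 +$6.86 interest = $3,435.53; pay $580.00 → $2,855.53
Week 11: $2,855.53 +$5.71 interest = $2,861.24; pay $580.00 → $2,281.24
Week 12: $2,281.24 +$4.56 interest = $2,285.80; pay $580.00 → $1,705.80
Week 13: $1,705.80 +$3.41 interest = $1,709.21; pay $580.00 → $1,129.21

$1,129.21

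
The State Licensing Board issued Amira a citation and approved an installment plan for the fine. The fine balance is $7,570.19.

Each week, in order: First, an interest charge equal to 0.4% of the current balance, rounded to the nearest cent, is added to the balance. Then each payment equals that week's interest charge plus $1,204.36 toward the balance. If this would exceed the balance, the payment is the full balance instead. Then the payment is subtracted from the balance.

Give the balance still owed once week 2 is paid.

$5,161.47

Week 1: $7,570.19 +$30.28 interest = $7,600.47; pay $1,234.64 → $6,365.83
Week 2: $6,365.83 +$25.46 interest = $6,391.29; pay $1,229.82 → $5,161.47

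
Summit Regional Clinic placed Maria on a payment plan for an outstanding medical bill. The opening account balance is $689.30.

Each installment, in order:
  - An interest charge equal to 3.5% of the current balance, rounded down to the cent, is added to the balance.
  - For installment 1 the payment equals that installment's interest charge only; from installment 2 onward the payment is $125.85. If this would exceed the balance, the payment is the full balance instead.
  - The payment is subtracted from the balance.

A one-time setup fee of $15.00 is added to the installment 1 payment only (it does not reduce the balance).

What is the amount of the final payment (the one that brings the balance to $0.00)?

$23.75

Installment 1: $689.30 +$24.12 interest = $713.42; pay $24.12 (+ $15.00 fee) → $689.30
Installment 2: $689.30 +$24.12 interest = $713.42; pay $125.85 → $587.57
Installment 3: $587.57 +$20.56 interest = $608.13; pay $125.85 → $482.28
Installment 4: $482.28 +$16.87 interest = $499.15; pay $125.85 → $373.30
Installment 5: $373.30 +$13.06 interest = $386.36; pay $125.85 → $260.51
Installment 6: $260.51 +$9.11 interest = $269.62; pay $125.85 → $143.77
Installment 7: $143.77 +$5.03 interest = $148.80; pay $125.85 → $22.95
Installment 8: $22.95 +$0.80 interest = $23.75; pay $23.75 → $0.00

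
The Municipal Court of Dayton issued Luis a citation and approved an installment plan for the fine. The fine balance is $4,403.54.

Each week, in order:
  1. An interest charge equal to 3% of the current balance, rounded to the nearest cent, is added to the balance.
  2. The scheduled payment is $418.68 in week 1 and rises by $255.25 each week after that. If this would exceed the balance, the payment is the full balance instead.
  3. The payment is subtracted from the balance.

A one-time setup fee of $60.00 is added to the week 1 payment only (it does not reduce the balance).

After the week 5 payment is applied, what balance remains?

Week 1: $4,403.54 +$132.11 interest = $4,535.65; pay $418.68 (+ $60.00 fee) → $4,116.97
Week 2: $4,116.97 +$123.51 interest = $4,240.48; pay $673.93 → $3,566.55
Week 3: $3,566.55 +$107.00 interest = $3,673.55; pay $929.18 → $2,744.37
Week 4: $2,744.37 +$82.33 interest = $2,826.70; pay $1,184.43 → $1,642.27
Week 5: $1,642.27 +$49.27 interest = $1,691.54; pay $1,439.68 → $251.86

$251.86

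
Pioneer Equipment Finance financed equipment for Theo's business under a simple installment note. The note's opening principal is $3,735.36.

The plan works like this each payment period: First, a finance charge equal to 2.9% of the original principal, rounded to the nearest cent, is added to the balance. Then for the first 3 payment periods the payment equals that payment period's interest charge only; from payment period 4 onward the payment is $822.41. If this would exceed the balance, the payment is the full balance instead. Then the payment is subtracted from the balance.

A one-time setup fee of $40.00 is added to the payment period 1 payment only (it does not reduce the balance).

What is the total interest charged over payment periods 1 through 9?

Payment period 1: opening $3,735.36; interest $108.33 → $3,843.69; payment $108.33 (+ $40.00 fee); balance $3,735.36
Payment period 2: opening $3,735.36; interest $108.33 → $3,843.69; payment $108.33; balance $3,735.36
Payment period 3: opening $3,735.36; interest $108.33 → $3,843.69; payment $108.33; balance $3,735.36
Payment period 4: opening $3,735.36; interest $108.33 → $3,843.69; payment $822.41; balance $3,021.28
Payment period 5: opening $3,021.28; interest $108.33 → $3,129.61; payment $822.41; balance $2,307.20
Payment period 6: opening $2,307.20; interest $108.33 → $2,415.53; payment $822.41; balance $1,593.12
Payment period 7: opening $1,593.12; interest $108.33 → $1,701.45; payment $822.41; balance $879.04
Payment period 8: opening $879.04; interest $108.33 → $987.37; payment $822.41; balance $164.96
Payment period 9: opening $164.96; interest $108.33 → $273.29; payment $273.29; balance $0.00
Total interest: $108.33 + $108.33 + $108.33 + $108.33 + $108.33 + $108.33 + $108.33 + $108.33 + $108.33 = $974.97

$974.97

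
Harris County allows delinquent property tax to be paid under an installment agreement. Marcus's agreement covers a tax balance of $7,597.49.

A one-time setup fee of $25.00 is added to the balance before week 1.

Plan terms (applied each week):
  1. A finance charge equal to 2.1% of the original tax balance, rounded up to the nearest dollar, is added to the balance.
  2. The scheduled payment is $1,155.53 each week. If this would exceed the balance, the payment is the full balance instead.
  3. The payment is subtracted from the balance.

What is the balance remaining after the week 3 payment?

$4,635.90

Week 1: $7,622.49 +$160.00 interest = $7,782.49; pay $1,155.53 → $6,626.96
Week 2: $6,626.96 +$160.00 interest = $6,786.96; pay $1,155.53 → $5,631.43
Week 3: $5,631.43 +$160.00 interest = $5,791.43; pay $1,155.53 → $4,635.90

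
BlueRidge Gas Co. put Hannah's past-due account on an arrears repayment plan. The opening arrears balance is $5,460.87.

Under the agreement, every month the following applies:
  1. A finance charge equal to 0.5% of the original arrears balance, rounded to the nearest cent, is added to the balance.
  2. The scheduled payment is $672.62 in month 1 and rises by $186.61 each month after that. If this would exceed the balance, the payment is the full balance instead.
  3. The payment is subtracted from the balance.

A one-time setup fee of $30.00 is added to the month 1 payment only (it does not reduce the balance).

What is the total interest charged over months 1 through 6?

Month 1: $5,460.87 +$27.30 interest = $5,488.17; pay $672.62 (+ $30.00 fee) → $4,815.55
Month 2: $4,815.55 +$27.30 interest = $4,842.85; pay $859.23 → $3,983.62
Month 3: $3,983.62 +$27.30 interest = $4,010.92; pay $1,045.84 → $2,965.08
Month 4: $2,965.08 +$27.30 interest = $2,992.38; pay $1,232.45 → $1,759.93
Month 5: $1,759.93 +$27.30 interest = $1,787.23; pay $1,419.06 → $368.17
Month 6: $368.17 +$27.30 interest = $395.47; pay $395.47 → $0.00
Total interest: $27.30 + $27.30 + $27.30 + $27.30 + $27.30 + $27.30 = $163.80

$163.80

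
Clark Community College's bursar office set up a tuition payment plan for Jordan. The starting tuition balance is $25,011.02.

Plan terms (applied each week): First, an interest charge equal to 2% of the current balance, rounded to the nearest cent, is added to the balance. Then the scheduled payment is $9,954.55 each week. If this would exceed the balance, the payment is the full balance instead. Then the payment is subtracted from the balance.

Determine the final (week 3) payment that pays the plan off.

$6,031.54

Week 1: $25,011.02 +$500.22 interest = $25,511.24; pay $9,954.55 → $15,556.69
Week 2: $15,556.69 +$311.13 interest = $15,867.82; pay $9,954.55 → $5,913.27
Week 3: $5,913.27 +$118.27 interest = $6,031.54; pay $6,031.54 → $0.00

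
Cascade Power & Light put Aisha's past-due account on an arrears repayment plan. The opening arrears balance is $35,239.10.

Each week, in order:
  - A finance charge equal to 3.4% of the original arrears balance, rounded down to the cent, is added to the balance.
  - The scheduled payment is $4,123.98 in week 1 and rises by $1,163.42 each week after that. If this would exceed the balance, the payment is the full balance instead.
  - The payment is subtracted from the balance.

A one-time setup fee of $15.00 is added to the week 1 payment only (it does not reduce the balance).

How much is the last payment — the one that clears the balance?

$1,430.76

Week 1: $35,239.10 +$1,198.12 interest = $36,437.22; pay $4,123.98 (+ $15.00 fee) → $32,313.24
Week 2: $32,313.24 +$1,198.12 interest = $33,511.36; pay $5,287.40 → $28,223.96
Week 3: $28,223.96 +$1,198.12 interest = $29,422.08; pay $6,450.82 → $22,971.26
Week 4: $22,971.26 +$1,198.12 interest = $24,169.38; pay $7,614.24 → $16,555.14
Week 5: $16,555.14 +$1,198.12 interest = $17,753.26; pay $8,777.66 → $8,975.60
Week 6: $8,975.60 +$1,198.12 interest = $10,173.72; pay $9,941.08 → $232.64
Week 7: $232.64 +$1,198.12 interest = $1,430.76; pay $1,430.76 → $0.00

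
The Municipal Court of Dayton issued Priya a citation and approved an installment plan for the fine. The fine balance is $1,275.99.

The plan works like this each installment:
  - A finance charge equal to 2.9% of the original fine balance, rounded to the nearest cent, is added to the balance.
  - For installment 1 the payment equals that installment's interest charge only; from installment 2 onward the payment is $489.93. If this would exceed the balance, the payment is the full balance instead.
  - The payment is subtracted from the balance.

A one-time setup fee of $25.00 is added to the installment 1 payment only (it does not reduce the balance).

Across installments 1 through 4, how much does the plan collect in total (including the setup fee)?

$1,448.99

Installment 1: opening $1,275.99; interest $37.00 → $1,312.99; payment $37.00 (+ $25.00 fee); balance $1,275.99
Installment 2: opening $1,275.99; interest $37.00 → $1,312.99; payment $489.93; balance $823.06
Installment 3: opening $823.06; interest $37.00 → $860.06; payment $489.93; balance $370.13
Installment 4: opening $370.13; interest $37.00 → $407.13; payment $407.13; balance $0.00
Total paid: $1,448.99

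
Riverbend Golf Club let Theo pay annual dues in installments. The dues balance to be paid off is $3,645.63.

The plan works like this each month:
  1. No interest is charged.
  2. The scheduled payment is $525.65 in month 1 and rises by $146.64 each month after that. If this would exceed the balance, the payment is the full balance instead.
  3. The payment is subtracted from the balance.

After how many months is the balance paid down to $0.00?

Month 1: opening $3,645.63; payment $525.65; balance $3,119.98
Month 2: opening $3,119.98; payment $672.29; balance $2,447.69
Month 3: opening $2,447.69; payment $818.93; balance $1,628.76
Month 4: opening $1,628.76; payment $965.57; balance $663.19
Month 5: opening $663.19; payment $663.19; balance $0.00
Balance reaches $0.00 in month 5.

5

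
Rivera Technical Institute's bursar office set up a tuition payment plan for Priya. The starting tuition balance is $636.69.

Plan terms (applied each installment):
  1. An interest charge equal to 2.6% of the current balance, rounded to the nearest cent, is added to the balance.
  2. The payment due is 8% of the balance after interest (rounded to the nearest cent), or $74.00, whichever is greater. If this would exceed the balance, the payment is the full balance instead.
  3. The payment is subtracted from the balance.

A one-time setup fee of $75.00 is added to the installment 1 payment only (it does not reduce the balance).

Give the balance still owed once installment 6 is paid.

$268.82

Installment 1: opening $636.69; interest $16.55 → $653.24; payment $74.00 (+ $75.00 fee); balance $579.24
Installment 2: opening $579.24; interest $15.06 → $594.30; payment $74.00; balance $520.30
Installment 3: opening $520.30; interest $13.53 → $533.83; payment $74.00; balance $459.83
Installment 4: opening $459.83; interest $11.96 → $471.79; payment $74.00; balance $397.79
Installment 5: opening $397.79; interest $10.34 → $408.13; payment $74.00; balance $334.13
Installment 6: opening $334.13; interest $8.69 → $342.82; payment $74.00; balance $268.82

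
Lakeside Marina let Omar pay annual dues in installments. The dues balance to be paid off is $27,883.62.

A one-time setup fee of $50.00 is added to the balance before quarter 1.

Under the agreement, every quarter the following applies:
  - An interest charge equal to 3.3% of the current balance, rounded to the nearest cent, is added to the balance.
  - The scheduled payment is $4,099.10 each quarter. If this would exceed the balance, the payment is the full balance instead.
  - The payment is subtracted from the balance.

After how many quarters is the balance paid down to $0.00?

8

Quarter 1: opening $27,933.62; interest $921.81 → $28,855.43; payment $4,099.10; balance $24,756.33
Quarter 2: opening $24,756.33; interest $816.96 → $25,573.29; payment $4,099.10; balance $21,474.19
Quarter 3: opening $21,474.19; interest $708.65 → $22,182.84; payment $4,099.10; balance $18,083.74
Quarter 4: opening $18,083.74; interest $596.76 → $18,680.50; payment $4,099.10; balance $14,581.40
Quarter 5: opening $14,581.40; interest $481.19 → $15,062.59; payment $4,099.10; balance $10,963.49
Quarter 6: opening $10,963.49; interest $361.80 → $11,325.29; payment $4,099.10; balance $7,226.19
Quarter 7: opening $7,226.19; interest $238.46 → $7,464.65; payment $4,099.10; balance $3,365.55
Quarter 8: opening $3,365.55; interest $111.06 → $3,476.61; payment $3,476.61; balance $0.00
Balance reaches $0.00 in quarter 8.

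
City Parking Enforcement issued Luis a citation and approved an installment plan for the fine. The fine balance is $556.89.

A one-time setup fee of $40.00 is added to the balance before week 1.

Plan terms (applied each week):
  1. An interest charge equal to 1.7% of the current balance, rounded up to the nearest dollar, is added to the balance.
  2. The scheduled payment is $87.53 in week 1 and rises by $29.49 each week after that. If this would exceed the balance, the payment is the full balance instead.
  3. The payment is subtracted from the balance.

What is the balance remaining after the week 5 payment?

Week 1: opening $596.89; interest $11.00 → $607.89; payment $87.53; balance $520.36
Week 2: opening $520.36; interest $9.00 → $529.36; payment $117.02; balance $412.34
Week 3: opening $412.34; interest $8.00 → $420.34; payment $146.51; balance $273.83
Week 4: opening $273.83; interest $5.00 → $278.83; payment $176.00; balance $102.83
Week 5: opening $102.83; interest $2.00 → $104.83; payment $104.83; balance $0.00

$0.00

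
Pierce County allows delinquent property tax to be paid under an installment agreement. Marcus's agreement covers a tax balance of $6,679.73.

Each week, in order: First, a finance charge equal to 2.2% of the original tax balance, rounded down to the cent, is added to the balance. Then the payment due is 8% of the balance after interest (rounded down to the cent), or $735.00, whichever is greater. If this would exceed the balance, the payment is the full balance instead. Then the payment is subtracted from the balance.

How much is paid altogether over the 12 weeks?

# | Opening | Interest | Payment | End bal
1 | $6,679.73 | $146.95 | $735.00 | $6,091.68
2 | $6,091.68 | $146.95 | $735.00 | $5,503.63
3 | $5,503.63 | $146.95 | $735.00 | $4,915.58
4 | $4,915.58 | $146.95 | $735.00 | $4,327.53
5 | $4,327.53 | $146.95 | $735.00 | $3,739.48
6 | $3,739.48 | $146.95 | $735.00 | $3,151.43
7 | $3,151.43 | $146.95 | $735.00 | $2,563.38
8 | $2,563.38 | $146.95 | $735.00 | $1,975.33
9 | $1,975.33 | $146.95 | $735.00 | $1,387.28
10 | $1,387.28 | $146.95 | $735.00 | $799.23
11 | $799.23 | $146.95 | $735.00 | $211.18
12 | $211.18 | $146.95 | $358.13 | $0.00
Total paid: $8,443.13

$8,443.13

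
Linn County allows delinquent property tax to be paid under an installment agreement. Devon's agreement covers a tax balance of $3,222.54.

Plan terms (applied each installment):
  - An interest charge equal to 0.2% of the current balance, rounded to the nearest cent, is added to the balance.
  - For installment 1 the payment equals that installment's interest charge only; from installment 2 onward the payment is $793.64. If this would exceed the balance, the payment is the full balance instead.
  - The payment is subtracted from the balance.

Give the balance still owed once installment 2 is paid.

$2,435.35

# | Opening | Interest | Payment | End bal
1 | $3,222.54 | $6.45 | $6.45 | $3,222.54
2 | $3,222.54 | $6.45 | $793.64 | $2,435.35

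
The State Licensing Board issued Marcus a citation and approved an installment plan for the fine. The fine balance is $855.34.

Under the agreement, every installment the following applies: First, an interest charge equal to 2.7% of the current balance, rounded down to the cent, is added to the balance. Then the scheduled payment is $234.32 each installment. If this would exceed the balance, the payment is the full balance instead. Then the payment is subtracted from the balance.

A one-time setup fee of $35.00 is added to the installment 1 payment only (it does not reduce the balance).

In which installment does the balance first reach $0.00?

Installment 1: $855.34 +$23.09 interest = $878.43; pay $234.32 (+ $35.00 fee) → $644.11
Installment 2: $644.11 +$17.39 interest = $661.50; pay $234.32 → $427.18
Installment 3: $427.18 +$11.53 interest = $438.71; pay $234.32 → $204.39
Installment 4: $204.39 +$5.51 interest = $209.90; pay $209.90 → $0.00
Balance reaches $0.00 in installment 4.

4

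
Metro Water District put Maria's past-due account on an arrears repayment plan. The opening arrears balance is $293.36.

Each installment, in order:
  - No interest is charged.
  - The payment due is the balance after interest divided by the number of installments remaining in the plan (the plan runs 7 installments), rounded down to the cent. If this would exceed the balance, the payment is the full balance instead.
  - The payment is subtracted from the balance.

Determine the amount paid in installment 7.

Installment 1: $293.36 − $41.90 → $251.46
Installment 2: $251.46 − $41.91 → $209.55
Installment 3: $209.55 − $41.91 → $167.64
Installment 4: $167.64 − $41.91 → $125.73
Installment 5: $125.73 − $41.91 → $83.82
Installment 6: $83.82 − $41.91 → $41.91
Installment 7: $41.91 − $41.91 → $0.00

$41.91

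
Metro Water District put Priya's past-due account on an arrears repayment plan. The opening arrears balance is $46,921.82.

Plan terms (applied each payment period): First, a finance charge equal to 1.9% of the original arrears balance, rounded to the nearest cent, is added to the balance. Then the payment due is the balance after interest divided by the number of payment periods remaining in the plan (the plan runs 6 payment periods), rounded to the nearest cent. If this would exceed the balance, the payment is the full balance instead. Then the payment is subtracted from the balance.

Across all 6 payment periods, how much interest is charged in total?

$5,349.06

Payment period 1: opening $46,921.82; interest $891.51 → $47,813.33; payment $7,968.89; balance $39,844.44
Payment period 2: opening $39,844.44; interest $891.51 → $40,735.95; payment $8,147.19; balance $32,588.76
Payment period 3: opening $32,588.76; interest $891.51 → $33,480.27; payment $8,370.07; balance $25,110.20
Payment period 4: opening $25,110.20; interest $891.51 → $26,001.71; payment $8,667.24; balance $17,334.47
Payment period 5: opening $17,334.47; interest $891.51 → $18,225.98; payment $9,112.99; balance $9,112.99
Payment period 6: opening $9,112.99; interest $891.51 → $10,004.50; payment $10,004.50; balance $0.00
Total interest: $891.51 + $891.51 + $891.51 + $891.51 + $891.51 + $891.51 = $5,349.06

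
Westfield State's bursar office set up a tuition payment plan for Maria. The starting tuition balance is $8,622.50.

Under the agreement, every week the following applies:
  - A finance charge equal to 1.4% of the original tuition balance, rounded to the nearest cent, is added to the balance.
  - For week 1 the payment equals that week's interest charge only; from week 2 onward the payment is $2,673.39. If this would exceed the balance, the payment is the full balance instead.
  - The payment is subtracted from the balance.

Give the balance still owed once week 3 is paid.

Week 1: opening $8,622.50; interest $120.72 → $8,743.22; payment $120.72; balance $8,622.50
Week 2: opening $8,622.50; interest $120.72 → $8,743.22; payment $2,673.39; balance $6,069.83
Week 3: opening $6,069.83; interest $120.72 → $6,190.55; payment $2,673.39; balance $3,517.16

$3,517.16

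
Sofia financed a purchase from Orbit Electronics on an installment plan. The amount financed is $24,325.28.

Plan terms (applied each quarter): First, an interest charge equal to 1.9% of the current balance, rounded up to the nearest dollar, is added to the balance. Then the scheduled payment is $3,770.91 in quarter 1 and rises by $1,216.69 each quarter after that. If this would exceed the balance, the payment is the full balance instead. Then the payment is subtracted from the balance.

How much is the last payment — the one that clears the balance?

$3,382.50

# | Opening | Interest | Payment | End bal
1 | $24,325.28 | $463.00 | $3,770.91 | $21,017.37
2 | $21,017.37 | $400.00 | $4,987.60 | $16,429.77
3 | $16,429.77 | $313.00 | $6,204.29 | $10,538.48
4 | $10,538.48 | $201.00 | $7,420.98 | $3,318.50
5 | $3,318.50 | $64.00 | $3,382.50 | $0.00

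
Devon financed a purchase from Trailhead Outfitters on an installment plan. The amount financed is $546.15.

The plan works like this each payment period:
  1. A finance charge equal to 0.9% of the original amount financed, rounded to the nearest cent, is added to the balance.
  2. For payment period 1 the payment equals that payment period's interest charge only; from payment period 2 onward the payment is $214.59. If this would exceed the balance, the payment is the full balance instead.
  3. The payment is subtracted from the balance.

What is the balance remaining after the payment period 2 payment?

$336.48

Payment period 1: $546.15 +$4.92 interest = $551.07; pay $4.92 → $546.15
Payment period 2: $546.15 +$4.92 interest = $551.07; pay $214.59 → $336.48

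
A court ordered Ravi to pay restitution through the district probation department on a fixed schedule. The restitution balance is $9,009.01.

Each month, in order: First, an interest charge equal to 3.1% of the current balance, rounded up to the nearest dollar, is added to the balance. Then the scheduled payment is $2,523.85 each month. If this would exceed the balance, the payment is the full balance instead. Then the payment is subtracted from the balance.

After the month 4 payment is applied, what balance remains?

$0.00

Month 1: $9,009.01 +$280.00 interest = $9,289.01; pay $2,523.85 → $6,765.16
Month 2: $6,765.16 +$210.00 interest = $6,975.16; pay $2,523.85 → $4,451.31
Month 3: $4,451.31 +$138.00 interest = $4,589.31; pay $2,523.85 → $2,065.46
Month 4: $2,065.46 +$65.00 interest = $2,130.46; pay $2,130.46 → $0.00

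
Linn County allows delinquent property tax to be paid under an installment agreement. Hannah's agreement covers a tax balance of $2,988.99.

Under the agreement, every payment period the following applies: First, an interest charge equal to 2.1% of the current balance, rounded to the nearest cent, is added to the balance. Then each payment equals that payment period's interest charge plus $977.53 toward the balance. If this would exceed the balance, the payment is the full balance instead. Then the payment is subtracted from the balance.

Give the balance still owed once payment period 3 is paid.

# | Opening | Interest | Payment | End bal
1 | $2,988.99 | $62.77 | $1,040.30 | $2,011.46
2 | $2,011.46 | $42.24 | $1,019.77 | $1,033.93
3 | $1,033.93 | $21.71 | $999.24 | $56.40

$56.40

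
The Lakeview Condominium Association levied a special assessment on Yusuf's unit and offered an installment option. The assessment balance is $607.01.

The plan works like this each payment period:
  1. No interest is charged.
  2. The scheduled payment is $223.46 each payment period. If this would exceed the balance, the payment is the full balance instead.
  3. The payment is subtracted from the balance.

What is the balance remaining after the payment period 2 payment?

$160.09

Payment period 1: $607.01 − $223.46 → $383.55
Payment period 2: $383.55 − $223.46 → $160.09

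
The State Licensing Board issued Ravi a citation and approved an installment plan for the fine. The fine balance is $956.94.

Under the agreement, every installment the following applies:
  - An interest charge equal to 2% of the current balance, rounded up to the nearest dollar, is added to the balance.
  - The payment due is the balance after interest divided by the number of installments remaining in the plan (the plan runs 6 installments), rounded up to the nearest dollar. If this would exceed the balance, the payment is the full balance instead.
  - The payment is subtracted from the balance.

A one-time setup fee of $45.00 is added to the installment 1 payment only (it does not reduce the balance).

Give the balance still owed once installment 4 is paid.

Installment 1: opening $956.94; interest $20.00 → $976.94; payment $163.00 (+ $45.00 fee); balance $813.94
Installment 2: opening $813.94; interest $17.00 → $830.94; payment $167.00; balance $663.94
Installment 3: opening $663.94; interest $14.00 → $677.94; payment $170.00; balance $507.94
Installment 4: opening $507.94; interest $11.00 → $518.94; payment $173.00; balance $345.94

$345.94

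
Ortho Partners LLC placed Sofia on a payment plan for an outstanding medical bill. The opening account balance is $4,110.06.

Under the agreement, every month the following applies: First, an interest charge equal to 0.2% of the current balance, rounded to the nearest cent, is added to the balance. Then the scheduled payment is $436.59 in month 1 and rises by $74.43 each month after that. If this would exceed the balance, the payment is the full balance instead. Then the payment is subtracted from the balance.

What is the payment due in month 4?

$659.88

Month 1: $4,110.06 +$8.22 interest = $4,118.28; pay $436.59 → $3,681.69
Month 2: $3,681.69 +$7.36 interest = $3,689.05; pay $511.02 → $3,178.03
Month 3: $3,178.03 +$6.36 interest = $3,184.39; pay $585.45 → $2,598.94
Month 4: $2,598.94 +$5.20 interest = $2,604.14; pay $659.88 → $1,944.26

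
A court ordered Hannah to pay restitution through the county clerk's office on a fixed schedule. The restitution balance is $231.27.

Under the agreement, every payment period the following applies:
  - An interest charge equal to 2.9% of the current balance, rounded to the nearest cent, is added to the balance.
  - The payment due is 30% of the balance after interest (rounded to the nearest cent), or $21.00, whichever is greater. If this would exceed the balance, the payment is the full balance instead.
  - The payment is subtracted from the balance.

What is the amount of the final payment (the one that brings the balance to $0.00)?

$3.09

Payment period 1: $231.27 +$6.71 interest = $237.98; pay $71.39 → $166.59
Payment period 2: $166.59 +$4.83 interest = $171.42; pay $51.43 → $119.99
Payment period 3: $119.99 +$3.48 interest = $123.47; pay $37.04 → $86.43
Payment period 4: $86.43 +$2.51 interest = $88.94; pay $26.68 → $62.26
Payment period 5: $62.26 +$1.81 interest = $64.07; pay $21.00 → $43.07
Payment period 6: $43.07 +$1.25 interest = $44.32; pay $21.00 → $23.32
Payment period 7: $23.32 +$0.68 interest = $24.00; pay $21.00 → $3.00
Payment period 8: $3.00 +$0.09 interest = $3.09; pay $3.09 → $0.00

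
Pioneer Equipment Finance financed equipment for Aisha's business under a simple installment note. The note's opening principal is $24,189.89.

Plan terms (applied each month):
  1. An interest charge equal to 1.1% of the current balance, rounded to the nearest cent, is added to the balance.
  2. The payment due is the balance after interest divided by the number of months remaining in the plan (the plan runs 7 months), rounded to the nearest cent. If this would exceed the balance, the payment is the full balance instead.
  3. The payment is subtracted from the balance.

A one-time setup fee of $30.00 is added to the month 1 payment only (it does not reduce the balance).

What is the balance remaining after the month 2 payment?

$17,660.71

Month 1: opening $24,189.89; interest $266.09 → $24,455.98; payment $3,493.71 (+ $30.00 fee); balance $20,962.27
Month 2: opening $20,962.27; interest $230.58 → $21,192.85; payment $3,532.14; balance $17,660.71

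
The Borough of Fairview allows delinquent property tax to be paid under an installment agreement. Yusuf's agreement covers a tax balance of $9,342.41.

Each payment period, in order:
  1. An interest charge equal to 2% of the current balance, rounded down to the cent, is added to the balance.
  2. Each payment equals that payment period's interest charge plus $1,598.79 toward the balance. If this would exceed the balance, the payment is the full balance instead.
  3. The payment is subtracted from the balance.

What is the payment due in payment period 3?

Payment period 1: $9,342.41 +$186.84 interest = $9,529.25; pay $1,785.63 → $7,743.62
Payment period 2: $7,743.62 +$154.87 interest = $7,898.49; pay $1,753.66 → $6,144.83
Payment period 3: $6,144.83 +$122.89 interest = $6,267.72; pay $1,721.68 → $4,546.04

$1,721.68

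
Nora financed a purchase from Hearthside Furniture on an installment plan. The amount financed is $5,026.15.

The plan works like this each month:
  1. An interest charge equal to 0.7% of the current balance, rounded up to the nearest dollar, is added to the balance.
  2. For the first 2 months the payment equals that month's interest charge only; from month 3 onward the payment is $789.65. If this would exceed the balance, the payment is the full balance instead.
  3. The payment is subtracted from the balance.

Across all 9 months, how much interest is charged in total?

# | Opening | Interest | Payment | End bal
1 | $5,026.15 | $36.00 | $36.00 | $5,026.15
2 | $5,026.15 | $36.00 | $36.00 | $5,026.15
3 | $5,026.15 | $36.00 | $789.65 | $4,272.50
4 | $4,272.50 | $30.00 | $789.65 | $3,512.85
5 | $3,512.85 | $25.00 | $789.65 | $2,748.20
6 | $2,748.20 | $20.00 | $789.65 | $1,978.55
7 | $1,978.55 | $14.00 | $789.65 | $1,202.90
8 | $1,202.90 | $9.00 | $789.65 | $422.25
9 | $422.25 | $3.00 | $425.25 | $0.00
Total interest: $36.00 + $36.00 + $36.00 + $30.00 + $25.00 + $20.00 + $14.00 + $9.00 + $3.00 = $209.00

$209.00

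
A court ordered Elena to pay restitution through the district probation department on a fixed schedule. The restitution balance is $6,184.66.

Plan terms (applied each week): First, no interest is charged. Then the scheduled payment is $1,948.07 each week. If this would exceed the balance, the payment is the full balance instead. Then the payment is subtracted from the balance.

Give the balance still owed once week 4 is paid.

$0.00

Week 1: opening $6,184.66; payment $1,948.07; balance $4,236.59
Week 2: opening $4,236.59; payment $1,948.07; balance $2,288.52
Week 3: opening $2,288.52; payment $1,948.07; balance $340.45
Week 4: opening $340.45; payment $340.45; balance $0.00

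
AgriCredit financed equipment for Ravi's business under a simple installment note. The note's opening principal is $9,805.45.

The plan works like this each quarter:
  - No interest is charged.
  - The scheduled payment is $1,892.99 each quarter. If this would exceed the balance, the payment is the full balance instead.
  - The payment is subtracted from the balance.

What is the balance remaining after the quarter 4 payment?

# | Opening | Payment | End bal
1 | $9,805.45 | $1,892.99 | $7,912.46
2 | $7,912.46 | $1,892.99 | $6,019.47
3 | $6,019.47 | $1,892.99 | $4,126.48
4 | $4,126.48 | $1,892.99 | $2,233.49

$2,233.49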